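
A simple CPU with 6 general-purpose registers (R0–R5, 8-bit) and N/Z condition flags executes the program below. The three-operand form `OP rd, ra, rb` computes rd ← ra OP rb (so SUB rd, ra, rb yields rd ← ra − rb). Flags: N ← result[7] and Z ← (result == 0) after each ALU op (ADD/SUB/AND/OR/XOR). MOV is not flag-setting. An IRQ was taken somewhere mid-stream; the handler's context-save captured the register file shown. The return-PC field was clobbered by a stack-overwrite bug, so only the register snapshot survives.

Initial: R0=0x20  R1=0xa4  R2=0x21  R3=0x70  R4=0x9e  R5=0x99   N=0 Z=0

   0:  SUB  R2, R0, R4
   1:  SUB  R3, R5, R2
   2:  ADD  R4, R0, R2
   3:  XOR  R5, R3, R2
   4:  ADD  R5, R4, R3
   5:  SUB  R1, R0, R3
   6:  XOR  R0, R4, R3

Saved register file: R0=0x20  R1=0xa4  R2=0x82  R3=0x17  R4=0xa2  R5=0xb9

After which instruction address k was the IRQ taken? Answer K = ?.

K = 4

after  0: R0=0x20 R1=0xa4 R2=0x82 R3=0x70 R4=0x9e R5=0x99  N=1 Z=0
after  1: R0=0x20 R1=0xa4 R2=0x82 R3=0x17 R4=0x9e R5=0x99  N=0 Z=0
after  2: R0=0x20 R1=0xa4 R2=0x82 R3=0x17 R4=0xa2 R5=0x99  N=1 Z=0
after  3: R0=0x20 R1=0xa4 R2=0x82 R3=0x17 R4=0xa2 R5=0x95  N=1 Z=0
after  4: R0=0x20 R1=0xa4 R2=0x82 R3=0x17 R4=0xa2 R5=0xb9  N=1 Z=0
-- IRQ taken; context saved, return-PC = 5 --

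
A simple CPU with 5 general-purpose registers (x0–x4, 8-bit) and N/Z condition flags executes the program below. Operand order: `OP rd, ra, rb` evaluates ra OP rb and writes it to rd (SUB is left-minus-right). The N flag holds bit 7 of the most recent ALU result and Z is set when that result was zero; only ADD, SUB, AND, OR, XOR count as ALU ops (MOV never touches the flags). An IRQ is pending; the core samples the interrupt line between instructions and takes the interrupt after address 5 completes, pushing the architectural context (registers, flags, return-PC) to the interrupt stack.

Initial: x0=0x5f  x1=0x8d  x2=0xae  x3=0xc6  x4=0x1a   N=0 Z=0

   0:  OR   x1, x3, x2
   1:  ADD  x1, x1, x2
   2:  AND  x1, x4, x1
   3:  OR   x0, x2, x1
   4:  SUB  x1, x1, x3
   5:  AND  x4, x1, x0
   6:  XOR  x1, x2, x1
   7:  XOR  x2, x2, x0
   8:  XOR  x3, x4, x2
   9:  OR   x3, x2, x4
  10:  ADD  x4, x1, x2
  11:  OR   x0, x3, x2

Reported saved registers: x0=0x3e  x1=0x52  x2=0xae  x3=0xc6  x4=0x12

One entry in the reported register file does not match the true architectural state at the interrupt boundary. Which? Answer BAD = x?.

after  0: x0=0x5f x1=0xee x2=0xae x3=0xc6 x4=0x1a  N=1 Z=0
after  1: x0=0x5f x1=0x9c x2=0xae x3=0xc6 x4=0x1a  N=1 Z=0
after  2: x0=0x5f x1=0x18 x2=0xae x3=0xc6 x4=0x1a  N=0 Z=0
after  3: x0=0xbe x1=0x18 x2=0xae x3=0xc6 x4=0x1a  N=1 Z=0
after  4: x0=0xbe x1=0x52 x2=0xae x3=0xc6 x4=0x1a  N=0 Z=0
after  5: x0=0xbe x1=0x52 x2=0xae x3=0xc6 x4=0x12  N=0 Z=0
-- IRQ taken; context saved, return-PC = 6 --
mismatch: x0: reported 0x3e vs actual 0xbe

BAD = x0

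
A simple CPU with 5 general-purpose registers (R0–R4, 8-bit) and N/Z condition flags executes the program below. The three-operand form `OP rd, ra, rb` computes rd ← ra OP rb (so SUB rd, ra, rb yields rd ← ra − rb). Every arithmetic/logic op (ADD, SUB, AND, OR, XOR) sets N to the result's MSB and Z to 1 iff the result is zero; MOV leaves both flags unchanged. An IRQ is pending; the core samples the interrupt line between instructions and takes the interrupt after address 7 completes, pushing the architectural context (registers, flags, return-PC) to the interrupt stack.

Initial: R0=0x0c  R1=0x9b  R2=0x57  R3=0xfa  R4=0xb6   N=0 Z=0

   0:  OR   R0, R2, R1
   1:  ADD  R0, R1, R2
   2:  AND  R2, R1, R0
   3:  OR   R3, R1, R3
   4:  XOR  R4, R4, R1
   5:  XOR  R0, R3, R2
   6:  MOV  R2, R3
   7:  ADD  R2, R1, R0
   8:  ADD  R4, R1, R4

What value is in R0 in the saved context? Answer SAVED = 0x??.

SAVED = 0x69

after  0: R0=0xdf R1=0x9b R2=0x57 R3=0xfa R4=0xb6  N=1 Z=0
after  1: R0=0xf2 R1=0x9b R2=0x57 R3=0xfa R4=0xb6  N=1 Z=0
after  2: R0=0xf2 R1=0x9b R2=0x92 R3=0xfa R4=0xb6  N=1 Z=0
after  3: R0=0xf2 R1=0x9b R2=0x92 R3=0xfb R4=0xb6  N=1 Z=0
after  4: R0=0xf2 R1=0x9b R2=0x92 R3=0xfb R4=0x2d  N=0 Z=0
after  5: R0=0x69 R1=0x9b R2=0x92 R3=0xfb R4=0x2d  N=0 Z=0
after  6: R0=0x69 R1=0x9b R2=0xfb R3=0xfb R4=0x2d  N=0 Z=0
after  7: R0=0x69 R1=0x9b R2=0x04 R3=0xfb R4=0x2d  N=0 Z=0
-- IRQ taken; context saved, return-PC = 8 --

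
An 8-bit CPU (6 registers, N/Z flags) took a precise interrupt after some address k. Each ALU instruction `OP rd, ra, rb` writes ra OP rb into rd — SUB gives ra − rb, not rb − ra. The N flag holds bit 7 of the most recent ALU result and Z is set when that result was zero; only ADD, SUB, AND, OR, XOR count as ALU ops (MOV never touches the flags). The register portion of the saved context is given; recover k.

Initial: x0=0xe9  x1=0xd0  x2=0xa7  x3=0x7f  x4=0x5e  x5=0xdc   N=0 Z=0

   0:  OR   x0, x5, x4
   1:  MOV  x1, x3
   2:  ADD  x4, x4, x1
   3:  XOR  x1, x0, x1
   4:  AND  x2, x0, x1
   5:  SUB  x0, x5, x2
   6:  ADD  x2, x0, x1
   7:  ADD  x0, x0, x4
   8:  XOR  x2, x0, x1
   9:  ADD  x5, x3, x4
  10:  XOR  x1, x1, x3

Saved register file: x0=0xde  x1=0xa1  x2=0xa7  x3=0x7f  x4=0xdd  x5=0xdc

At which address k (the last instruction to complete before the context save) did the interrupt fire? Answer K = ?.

K = 3

after  0: x0=0xde x1=0xd0 x2=0xa7 x3=0x7f x4=0x5e x5=0xdc  N=1 Z=0
after  1: x0=0xde x1=0x7f x2=0xa7 x3=0x7f x4=0x5e x5=0xdc  N=1 Z=0
after  2: x0=0xde x1=0x7f x2=0xa7 x3=0x7f x4=0xdd x5=0xdc  N=1 Z=0
after  3: x0=0xde x1=0xa1 x2=0xa7 x3=0x7f x4=0xdd x5=0xdc  N=1 Z=0
-- IRQ taken; context saved, return-PC = 4 --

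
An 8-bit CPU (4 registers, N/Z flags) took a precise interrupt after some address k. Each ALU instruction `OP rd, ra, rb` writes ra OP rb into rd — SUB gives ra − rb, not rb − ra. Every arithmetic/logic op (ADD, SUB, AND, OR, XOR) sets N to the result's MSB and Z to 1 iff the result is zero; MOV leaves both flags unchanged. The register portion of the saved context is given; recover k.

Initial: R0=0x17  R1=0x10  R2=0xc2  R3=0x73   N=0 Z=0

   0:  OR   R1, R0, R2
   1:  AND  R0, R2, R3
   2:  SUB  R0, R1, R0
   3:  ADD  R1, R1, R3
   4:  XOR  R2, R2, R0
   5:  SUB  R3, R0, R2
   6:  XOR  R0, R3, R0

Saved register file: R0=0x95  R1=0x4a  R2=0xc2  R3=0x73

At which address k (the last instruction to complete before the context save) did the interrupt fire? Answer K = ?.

after  0: R0=0x17 R1=0xd7 R2=0xc2 R3=0x73  N=1 Z=0
after  1: R0=0x42 R1=0xd7 R2=0xc2 R3=0x73  N=0 Z=0
after  2: R0=0x95 R1=0xd7 R2=0xc2 R3=0x73  N=1 Z=0
after  3: R0=0x95 R1=0x4a R2=0xc2 R3=0x73  N=0 Z=0
-- IRQ taken; context saved, return-PC = 4 --

K = 3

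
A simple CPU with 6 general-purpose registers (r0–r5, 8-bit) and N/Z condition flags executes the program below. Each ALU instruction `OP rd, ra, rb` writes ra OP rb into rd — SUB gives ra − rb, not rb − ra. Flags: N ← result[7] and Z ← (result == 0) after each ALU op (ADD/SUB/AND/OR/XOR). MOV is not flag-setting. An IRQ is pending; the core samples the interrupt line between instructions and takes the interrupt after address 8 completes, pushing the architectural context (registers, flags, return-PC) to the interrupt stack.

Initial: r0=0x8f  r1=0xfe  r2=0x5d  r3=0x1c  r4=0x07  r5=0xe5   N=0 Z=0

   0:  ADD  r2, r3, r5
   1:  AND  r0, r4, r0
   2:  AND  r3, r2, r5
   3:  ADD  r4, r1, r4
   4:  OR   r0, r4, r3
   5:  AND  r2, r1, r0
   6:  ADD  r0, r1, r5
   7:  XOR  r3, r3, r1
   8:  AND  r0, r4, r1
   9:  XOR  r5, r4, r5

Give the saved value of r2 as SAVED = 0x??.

after  0: r0=0x8f r1=0xfe r2=0x01 r3=0x1c r4=0x07 r5=0xe5  N=0 Z=0
after  1: r0=0x07 r1=0xfe r2=0x01 r3=0x1c r4=0x07 r5=0xe5  N=0 Z=0
after  2: r0=0x07 r1=0xfe r2=0x01 r3=0x01 r4=0x07 r5=0xe5  N=0 Z=0
after  3: r0=0x07 r1=0xfe r2=0x01 r3=0x01 r4=0x05 r5=0xe5  N=0 Z=0
after  4: r0=0x05 r1=0xfe r2=0x01 r3=0x01 r4=0x05 r5=0xe5  N=0 Z=0
after  5: r0=0x05 r1=0xfe r2=0x04 r3=0x01 r4=0x05 r5=0xe5  N=0 Z=0
after  6: r0=0xe3 r1=0xfe r2=0x04 r3=0x01 r4=0x05 r5=0xe5  N=1 Z=0
after  7: r0=0xe3 r1=0xfe r2=0x04 r3=0xff r4=0x05 r5=0xe5  N=1 Z=0
after  8: r0=0x04 r1=0xfe r2=0x04 r3=0xff r4=0x05 r5=0xe5  N=0 Z=0
-- IRQ taken; context saved, return-PC = 9 --

SAVED = 0x04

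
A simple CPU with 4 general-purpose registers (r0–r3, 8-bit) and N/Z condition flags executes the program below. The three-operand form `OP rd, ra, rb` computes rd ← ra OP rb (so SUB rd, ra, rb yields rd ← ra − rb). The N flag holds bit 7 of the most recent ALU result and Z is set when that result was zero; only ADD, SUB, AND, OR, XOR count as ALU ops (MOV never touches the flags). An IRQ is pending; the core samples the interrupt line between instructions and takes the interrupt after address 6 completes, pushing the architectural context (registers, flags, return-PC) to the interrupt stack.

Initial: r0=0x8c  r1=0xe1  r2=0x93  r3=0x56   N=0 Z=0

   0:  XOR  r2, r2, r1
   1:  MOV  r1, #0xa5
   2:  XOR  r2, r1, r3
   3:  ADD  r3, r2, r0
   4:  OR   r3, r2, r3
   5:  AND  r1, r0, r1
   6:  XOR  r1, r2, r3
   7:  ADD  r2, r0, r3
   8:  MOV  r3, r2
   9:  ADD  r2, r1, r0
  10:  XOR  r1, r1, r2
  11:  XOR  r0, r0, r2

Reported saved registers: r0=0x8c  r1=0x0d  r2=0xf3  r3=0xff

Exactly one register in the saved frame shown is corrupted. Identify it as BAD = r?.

BAD = r1

after  0: r0=0x8c r1=0xe1 r2=0x72 r3=0x56  N=0 Z=0
after  1: r0=0x8c r1=0xa5 r2=0x72 r3=0x56  N=0 Z=0
after  2: r0=0x8c r1=0xa5 r2=0xf3 r3=0x56  N=1 Z=0
after  3: r0=0x8c r1=0xa5 r2=0xf3 r3=0x7f  N=0 Z=0
after  4: r0=0x8c r1=0xa5 r2=0xf3 r3=0xff  N=1 Z=0
after  5: r0=0x8c r1=0x84 r2=0xf3 r3=0xff  N=1 Z=0
after  6: r0=0x8c r1=0x0c r2=0xf3 r3=0xff  N=0 Z=0
-- IRQ taken; context saved, return-PC = 7 --
mismatch: r1: reported 0x0d vs actual 0x0c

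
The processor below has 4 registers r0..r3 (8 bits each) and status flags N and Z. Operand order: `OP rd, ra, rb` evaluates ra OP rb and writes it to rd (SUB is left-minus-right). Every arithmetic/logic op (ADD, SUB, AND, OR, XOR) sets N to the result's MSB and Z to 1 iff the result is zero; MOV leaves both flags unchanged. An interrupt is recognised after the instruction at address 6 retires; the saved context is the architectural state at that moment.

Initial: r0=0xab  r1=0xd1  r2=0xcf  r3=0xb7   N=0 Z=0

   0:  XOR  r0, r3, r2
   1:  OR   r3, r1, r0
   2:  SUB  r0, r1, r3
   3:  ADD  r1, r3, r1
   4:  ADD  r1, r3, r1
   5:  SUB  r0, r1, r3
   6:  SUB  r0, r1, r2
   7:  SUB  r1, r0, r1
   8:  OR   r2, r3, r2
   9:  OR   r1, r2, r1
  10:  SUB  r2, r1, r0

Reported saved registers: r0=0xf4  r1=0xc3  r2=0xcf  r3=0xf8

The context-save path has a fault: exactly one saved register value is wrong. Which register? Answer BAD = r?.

BAD = r3

after  0: r0=0x78 r1=0xd1 r2=0xcf r3=0xb7  N=0 Z=0
after  1: r0=0x78 r1=0xd1 r2=0xcf r3=0xf9  N=1 Z=0
after  2: r0=0xd8 r1=0xd1 r2=0xcf r3=0xf9  N=1 Z=0
after  3: r0=0xd8 r1=0xca r2=0xcf r3=0xf9  N=1 Z=0
after  4: r0=0xd8 r1=0xc3 r2=0xcf r3=0xf9  N=1 Z=0
after  5: r0=0xca r1=0xc3 r2=0xcf r3=0xf9  N=1 Z=0
after  6: r0=0xf4 r1=0xc3 r2=0xcf r3=0xf9  N=1 Z=0
-- IRQ taken; context saved, return-PC = 7 --
mismatch: r3: reported 0xf8 vs actual 0xf9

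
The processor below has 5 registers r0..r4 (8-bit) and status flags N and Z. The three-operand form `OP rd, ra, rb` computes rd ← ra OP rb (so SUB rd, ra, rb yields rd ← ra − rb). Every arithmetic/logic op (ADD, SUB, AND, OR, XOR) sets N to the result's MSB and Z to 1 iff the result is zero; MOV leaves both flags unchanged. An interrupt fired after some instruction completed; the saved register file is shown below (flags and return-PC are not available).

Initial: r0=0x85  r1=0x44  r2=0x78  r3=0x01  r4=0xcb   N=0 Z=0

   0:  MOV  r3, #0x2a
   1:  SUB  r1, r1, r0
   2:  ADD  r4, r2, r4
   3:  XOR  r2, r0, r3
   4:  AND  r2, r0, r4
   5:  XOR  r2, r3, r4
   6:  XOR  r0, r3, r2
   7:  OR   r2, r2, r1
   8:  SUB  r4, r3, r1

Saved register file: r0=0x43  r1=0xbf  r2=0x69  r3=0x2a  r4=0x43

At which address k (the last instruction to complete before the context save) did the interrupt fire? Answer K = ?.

K = 6

after  0: r0=0x85 r1=0x44 r2=0x78 r3=0x2a r4=0xcb  N=0 Z=0
after  1: r0=0x85 r1=0xbf r2=0x78 r3=0x2a r4=0xcb  N=1 Z=0
after  2: r0=0x85 r1=0xbf r2=0x78 r3=0x2a r4=0x43  N=0 Z=0
after  3: r0=0x85 r1=0xbf r2=0xaf r3=0x2a r4=0x43  N=1 Z=0
after  4: r0=0x85 r1=0xbf r2=0x01 r3=0x2a r4=0x43  N=0 Z=0
after  5: r0=0x85 r1=0xbf r2=0x69 r3=0x2a r4=0x43  N=0 Z=0
after  6: r0=0x43 r1=0xbf r2=0x69 r3=0x2a r4=0x43  N=0 Z=0
-- IRQ taken; context saved, return-PC = 7 --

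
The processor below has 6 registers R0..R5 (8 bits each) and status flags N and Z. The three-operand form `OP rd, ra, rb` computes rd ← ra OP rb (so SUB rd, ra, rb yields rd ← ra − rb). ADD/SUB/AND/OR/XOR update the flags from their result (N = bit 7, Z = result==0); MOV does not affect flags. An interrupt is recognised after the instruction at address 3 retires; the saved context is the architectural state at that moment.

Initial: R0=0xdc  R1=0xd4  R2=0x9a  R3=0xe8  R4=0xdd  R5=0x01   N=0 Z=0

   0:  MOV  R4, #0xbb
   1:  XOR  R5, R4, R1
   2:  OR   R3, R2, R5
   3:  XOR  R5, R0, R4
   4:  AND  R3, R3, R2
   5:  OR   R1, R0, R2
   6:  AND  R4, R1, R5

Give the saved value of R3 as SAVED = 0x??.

after  0: R0=0xdc R1=0xd4 R2=0x9a R3=0xe8 R4=0xbb R5=0x01  N=0 Z=0
after  1: R0=0xdc R1=0xd4 R2=0x9a R3=0xe8 R4=0xbb R5=0x6f  N=0 Z=0
after  2: R0=0xdc R1=0xd4 R2=0x9a R3=0xff R4=0xbb R5=0x6f  N=1 Z=0
after  3: R0=0xdc R1=0xd4 R2=0x9a R3=0xff R4=0xbb R5=0x67  N=0 Z=0
-- IRQ taken; context saved, return-PC = 4 --

SAVED = 0xff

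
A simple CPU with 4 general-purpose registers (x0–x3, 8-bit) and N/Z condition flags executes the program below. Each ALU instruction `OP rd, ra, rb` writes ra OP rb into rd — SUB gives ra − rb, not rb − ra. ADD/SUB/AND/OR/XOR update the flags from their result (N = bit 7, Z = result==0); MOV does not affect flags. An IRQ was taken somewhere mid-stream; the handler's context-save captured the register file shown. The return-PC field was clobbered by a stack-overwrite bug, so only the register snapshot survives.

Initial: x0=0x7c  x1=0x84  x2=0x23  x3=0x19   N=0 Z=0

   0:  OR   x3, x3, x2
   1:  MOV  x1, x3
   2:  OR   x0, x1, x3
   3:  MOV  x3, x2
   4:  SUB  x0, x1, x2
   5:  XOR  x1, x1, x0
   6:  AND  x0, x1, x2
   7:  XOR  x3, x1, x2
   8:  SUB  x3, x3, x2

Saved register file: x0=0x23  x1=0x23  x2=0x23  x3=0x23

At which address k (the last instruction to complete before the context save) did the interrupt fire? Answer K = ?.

K = 6

after  0: x0=0x7c x1=0x84 x2=0x23 x3=0x3b  N=0 Z=0
after  1: x0=0x7c x1=0x3b x2=0x23 x3=0x3b  N=0 Z=0
after  2: x0=0x3b x1=0x3b x2=0x23 x3=0x3b  N=0 Z=0
after  3: x0=0x3b x1=0x3b x2=0x23 x3=0x23  N=0 Z=0
after  4: x0=0x18 x1=0x3b x2=0x23 x3=0x23  N=0 Z=0
after  5: x0=0x18 x1=0x23 x2=0x23 x3=0x23  N=0 Z=0
after  6: x0=0x23 x1=0x23 x2=0x23 x3=0x23  N=0 Z=0
-- IRQ taken; context saved, return-PC = 7 --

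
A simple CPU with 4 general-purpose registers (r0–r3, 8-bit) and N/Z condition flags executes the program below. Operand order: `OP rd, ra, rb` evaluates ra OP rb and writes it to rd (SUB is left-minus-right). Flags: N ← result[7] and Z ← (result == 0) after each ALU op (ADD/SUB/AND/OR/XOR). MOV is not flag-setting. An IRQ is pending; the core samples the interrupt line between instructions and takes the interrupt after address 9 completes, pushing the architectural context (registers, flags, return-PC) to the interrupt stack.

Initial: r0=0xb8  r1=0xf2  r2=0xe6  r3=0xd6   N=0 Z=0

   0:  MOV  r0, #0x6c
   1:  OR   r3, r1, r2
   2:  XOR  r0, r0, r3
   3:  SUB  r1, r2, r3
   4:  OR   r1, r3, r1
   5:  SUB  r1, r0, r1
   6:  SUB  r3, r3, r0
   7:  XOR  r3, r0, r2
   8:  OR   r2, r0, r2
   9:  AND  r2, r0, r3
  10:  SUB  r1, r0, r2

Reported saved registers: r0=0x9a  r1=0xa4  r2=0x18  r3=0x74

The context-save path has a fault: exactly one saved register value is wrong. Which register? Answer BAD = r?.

after  0: r0=0x6c r1=0xf2 r2=0xe6 r3=0xd6  N=0 Z=0
after  1: r0=0x6c r1=0xf2 r2=0xe6 r3=0xf6  N=1 Z=0
after  2: r0=0x9a r1=0xf2 r2=0xe6 r3=0xf6  N=1 Z=0
after  3: r0=0x9a r1=0xf0 r2=0xe6 r3=0xf6  N=1 Z=0
after  4: r0=0x9a r1=0xf6 r2=0xe6 r3=0xf6  N=1 Z=0
after  5: r0=0x9a r1=0xa4 r2=0xe6 r3=0xf6  N=1 Z=0
after  6: r0=0x9a r1=0xa4 r2=0xe6 r3=0x5c  N=0 Z=0
after  7: r0=0x9a r1=0xa4 r2=0xe6 r3=0x7c  N=0 Z=0
after  8: r0=0x9a r1=0xa4 r2=0xfe r3=0x7c  N=1 Z=0
after  9: r0=0x9a r1=0xa4 r2=0x18 r3=0x7c  N=0 Z=0
-- IRQ taken; context saved, return-PC = 10 --
mismatch: r3: reported 0x74 vs actual 0x7c

BAD = r3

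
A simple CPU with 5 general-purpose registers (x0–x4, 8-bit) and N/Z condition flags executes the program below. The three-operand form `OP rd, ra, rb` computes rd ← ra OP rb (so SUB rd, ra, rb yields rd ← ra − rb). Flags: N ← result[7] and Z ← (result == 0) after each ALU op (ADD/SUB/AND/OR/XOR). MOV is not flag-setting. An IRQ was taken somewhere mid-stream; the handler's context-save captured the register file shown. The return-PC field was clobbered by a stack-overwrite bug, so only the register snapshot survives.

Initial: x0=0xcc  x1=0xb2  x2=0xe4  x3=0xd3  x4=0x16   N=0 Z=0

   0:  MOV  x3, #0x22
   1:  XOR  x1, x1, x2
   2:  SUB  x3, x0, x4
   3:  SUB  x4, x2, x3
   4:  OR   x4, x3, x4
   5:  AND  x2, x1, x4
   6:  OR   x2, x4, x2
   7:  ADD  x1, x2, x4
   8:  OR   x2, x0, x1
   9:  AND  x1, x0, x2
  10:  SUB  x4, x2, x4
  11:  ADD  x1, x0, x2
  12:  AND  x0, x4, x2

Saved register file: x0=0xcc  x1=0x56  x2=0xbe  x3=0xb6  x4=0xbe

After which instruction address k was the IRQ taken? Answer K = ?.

after  0: x0=0xcc x1=0xb2 x2=0xe4 x3=0x22 x4=0x16  N=0 Z=0
after  1: x0=0xcc x1=0x56 x2=0xe4 x3=0x22 x4=0x16  N=0 Z=0
after  2: x0=0xcc x1=0x56 x2=0xe4 x3=0xb6 x4=0x16  N=1 Z=0
after  3: x0=0xcc x1=0x56 x2=0xe4 x3=0xb6 x4=0x2e  N=0 Z=0
after  4: x0=0xcc x1=0x56 x2=0xe4 x3=0xb6 x4=0xbe  N=1 Z=0
after  5: x0=0xcc x1=0x56 x2=0x16 x3=0xb6 x4=0xbe  N=0 Z=0
after  6: x0=0xcc x1=0x56 x2=0xbe x3=0xb6 x4=0xbe  N=1 Z=0
-- IRQ taken; context saved, return-PC = 7 --

K = 6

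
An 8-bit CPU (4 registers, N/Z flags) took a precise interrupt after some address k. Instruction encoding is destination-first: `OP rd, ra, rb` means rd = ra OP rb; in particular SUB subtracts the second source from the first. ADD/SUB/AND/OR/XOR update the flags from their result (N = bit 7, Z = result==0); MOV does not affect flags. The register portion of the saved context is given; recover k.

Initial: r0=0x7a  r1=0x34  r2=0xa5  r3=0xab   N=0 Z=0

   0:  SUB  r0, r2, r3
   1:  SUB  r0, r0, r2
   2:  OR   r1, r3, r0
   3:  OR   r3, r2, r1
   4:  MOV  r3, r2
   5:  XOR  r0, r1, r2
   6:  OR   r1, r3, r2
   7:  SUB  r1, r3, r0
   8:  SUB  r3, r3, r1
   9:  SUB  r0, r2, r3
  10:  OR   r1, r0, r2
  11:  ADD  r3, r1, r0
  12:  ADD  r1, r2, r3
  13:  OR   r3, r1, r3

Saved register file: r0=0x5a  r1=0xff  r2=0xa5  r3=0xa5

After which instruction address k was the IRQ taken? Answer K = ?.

K = 5

after  0: r0=0xfa r1=0x34 r2=0xa5 r3=0xab  N=1 Z=0
after  1: r0=0x55 r1=0x34 r2=0xa5 r3=0xab  N=0 Z=0
after  2: r0=0x55 r1=0xff r2=0xa5 r3=0xab  N=1 Z=0
after  3: r0=0x55 r1=0xff r2=0xa5 r3=0xff  N=1 Z=0
after  4: r0=0x55 r1=0xff r2=0xa5 r3=0xa5  N=1 Z=0
after  5: r0=0x5a r1=0xff r2=0xa5 r3=0xa5  N=0 Z=0
-- IRQ taken; context saved, return-PC = 6 --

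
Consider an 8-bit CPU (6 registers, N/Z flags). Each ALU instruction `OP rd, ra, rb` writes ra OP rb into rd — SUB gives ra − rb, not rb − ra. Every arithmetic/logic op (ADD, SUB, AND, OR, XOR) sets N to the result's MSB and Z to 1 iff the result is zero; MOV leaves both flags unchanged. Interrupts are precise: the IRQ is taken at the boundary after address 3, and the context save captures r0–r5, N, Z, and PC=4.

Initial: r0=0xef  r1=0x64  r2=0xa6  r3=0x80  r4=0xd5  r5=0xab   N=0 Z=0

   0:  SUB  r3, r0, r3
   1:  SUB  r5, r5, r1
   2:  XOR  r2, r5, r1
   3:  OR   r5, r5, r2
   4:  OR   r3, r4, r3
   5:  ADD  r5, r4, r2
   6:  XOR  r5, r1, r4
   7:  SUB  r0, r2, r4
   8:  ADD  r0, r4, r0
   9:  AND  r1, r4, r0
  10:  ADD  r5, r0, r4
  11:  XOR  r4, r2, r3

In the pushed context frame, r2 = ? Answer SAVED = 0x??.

after  0: r0=0xef r1=0x64 r2=0xa6 r3=0x6f r4=0xd5 r5=0xab  N=0 Z=0
after  1: r0=0xef r1=0x64 r2=0xa6 r3=0x6f r4=0xd5 r5=0x47  N=0 Z=0
after  2: r0=0xef r1=0x64 r2=0x23 r3=0x6f r4=0xd5 r5=0x47  N=0 Z=0
after  3: r0=0xef r1=0x64 r2=0x23 r3=0x6f r4=0xd5 r5=0x67  N=0 Z=0
-- IRQ taken; context saved, return-PC = 4 --

SAVED = 0x23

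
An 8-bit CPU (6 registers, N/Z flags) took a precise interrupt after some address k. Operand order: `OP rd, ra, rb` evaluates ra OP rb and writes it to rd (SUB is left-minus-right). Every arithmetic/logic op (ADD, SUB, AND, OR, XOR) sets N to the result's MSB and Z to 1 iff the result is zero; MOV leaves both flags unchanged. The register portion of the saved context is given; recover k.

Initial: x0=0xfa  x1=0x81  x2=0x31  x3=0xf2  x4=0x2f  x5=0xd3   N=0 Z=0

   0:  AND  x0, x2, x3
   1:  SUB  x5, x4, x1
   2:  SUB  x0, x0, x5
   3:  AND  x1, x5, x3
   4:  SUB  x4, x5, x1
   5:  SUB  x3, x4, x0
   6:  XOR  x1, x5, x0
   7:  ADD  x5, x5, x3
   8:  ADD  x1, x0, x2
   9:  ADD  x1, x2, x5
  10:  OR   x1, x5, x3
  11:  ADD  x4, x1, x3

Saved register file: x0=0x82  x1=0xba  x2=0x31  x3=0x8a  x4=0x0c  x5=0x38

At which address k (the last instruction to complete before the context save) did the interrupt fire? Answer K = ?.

after  0: x0=0x30 x1=0x81 x2=0x31 x3=0xf2 x4=0x2f x5=0xd3  N=0 Z=0
after  1: x0=0x30 x1=0x81 x2=0x31 x3=0xf2 x4=0x2f x5=0xae  N=1 Z=0
after  2: x0=0x82 x1=0x81 x2=0x31 x3=0xf2 x4=0x2f x5=0xae  N=1 Z=0
after  3: x0=0x82 x1=0xa2 x2=0x31 x3=0xf2 x4=0x2f x5=0xae  N=1 Z=0
after  4: x0=0x82 x1=0xa2 x2=0x31 x3=0xf2 x4=0x0c x5=0xae  N=0 Z=0
after  5: x0=0x82 x1=0xa2 x2=0x31 x3=0x8a x4=0x0c x5=0xae  N=1 Z=0
after  6: x0=0x82 x1=0x2c x2=0x31 x3=0x8a x4=0x0c x5=0xae  N=0 Z=0
after  7: x0=0x82 x1=0x2c x2=0x31 x3=0x8a x4=0x0c x5=0x38  N=0 Z=0
after  8: x0=0x82 x1=0xb3 x2=0x31 x3=0x8a x4=0x0c x5=0x38  N=1 Z=0
after  9: x0=0x82 x1=0x69 x2=0x31 x3=0x8a x4=0x0c x5=0x38  N=0 Z=0
after 10: x0=0x82 x1=0xba x2=0x31 x3=0x8a x4=0x0c x5=0x38  N=1 Z=0
-- IRQ taken; context saved, return-PC = 11 --

K = 10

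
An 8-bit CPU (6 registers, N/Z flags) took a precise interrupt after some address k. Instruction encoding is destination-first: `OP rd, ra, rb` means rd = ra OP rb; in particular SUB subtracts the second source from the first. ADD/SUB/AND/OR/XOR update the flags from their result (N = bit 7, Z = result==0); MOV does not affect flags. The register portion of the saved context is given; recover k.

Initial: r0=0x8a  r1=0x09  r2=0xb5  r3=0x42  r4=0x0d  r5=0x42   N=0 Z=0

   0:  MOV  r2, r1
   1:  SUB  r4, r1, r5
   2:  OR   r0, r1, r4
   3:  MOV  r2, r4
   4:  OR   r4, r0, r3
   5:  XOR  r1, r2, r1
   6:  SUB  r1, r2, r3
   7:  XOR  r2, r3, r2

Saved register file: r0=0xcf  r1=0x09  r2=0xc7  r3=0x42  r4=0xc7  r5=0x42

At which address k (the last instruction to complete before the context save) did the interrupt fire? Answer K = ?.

K = 3

after  0: r0=0x8a r1=0x09 r2=0x09 r3=0x42 r4=0x0d r5=0x42  N=0 Z=0
after  1: r0=0x8a r1=0x09 r2=0x09 r3=0x42 r4=0xc7 r5=0x42  N=1 Z=0
after  2: r0=0xcf r1=0x09 r2=0x09 r3=0x42 r4=0xc7 r5=0x42  N=1 Z=0
after  3: r0=0xcf r1=0x09 r2=0xc7 r3=0x42 r4=0xc7 r5=0x42  N=1 Z=0
-- IRQ taken; context saved, return-PC = 4 --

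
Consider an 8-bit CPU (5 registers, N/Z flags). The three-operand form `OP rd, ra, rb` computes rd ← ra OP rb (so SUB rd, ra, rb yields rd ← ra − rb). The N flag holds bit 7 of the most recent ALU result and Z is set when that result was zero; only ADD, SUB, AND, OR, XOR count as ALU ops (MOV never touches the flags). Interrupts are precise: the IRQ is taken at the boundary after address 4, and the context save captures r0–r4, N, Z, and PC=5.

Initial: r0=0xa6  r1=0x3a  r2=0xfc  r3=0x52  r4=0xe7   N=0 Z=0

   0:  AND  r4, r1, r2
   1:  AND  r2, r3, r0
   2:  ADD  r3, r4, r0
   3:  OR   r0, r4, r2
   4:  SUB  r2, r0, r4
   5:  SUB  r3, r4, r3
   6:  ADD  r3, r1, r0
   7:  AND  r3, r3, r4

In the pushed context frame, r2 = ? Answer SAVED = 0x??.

after  0: r0=0xa6 r1=0x3a r2=0xfc r3=0x52 r4=0x38  N=0 Z=0
after  1: r0=0xa6 r1=0x3a r2=0x02 r3=0x52 r4=0x38  N=0 Z=0
after  2: r0=0xa6 r1=0x3a r2=0x02 r3=0xde r4=0x38  N=1 Z=0
after  3: r0=0x3a r1=0x3a r2=0x02 r3=0xde r4=0x38  N=0 Z=0
after  4: r0=0x3a r1=0x3a r2=0x02 r3=0xde r4=0x38  N=0 Z=0
-- IRQ taken; context saved, return-PC = 5 --

SAVED = 0x02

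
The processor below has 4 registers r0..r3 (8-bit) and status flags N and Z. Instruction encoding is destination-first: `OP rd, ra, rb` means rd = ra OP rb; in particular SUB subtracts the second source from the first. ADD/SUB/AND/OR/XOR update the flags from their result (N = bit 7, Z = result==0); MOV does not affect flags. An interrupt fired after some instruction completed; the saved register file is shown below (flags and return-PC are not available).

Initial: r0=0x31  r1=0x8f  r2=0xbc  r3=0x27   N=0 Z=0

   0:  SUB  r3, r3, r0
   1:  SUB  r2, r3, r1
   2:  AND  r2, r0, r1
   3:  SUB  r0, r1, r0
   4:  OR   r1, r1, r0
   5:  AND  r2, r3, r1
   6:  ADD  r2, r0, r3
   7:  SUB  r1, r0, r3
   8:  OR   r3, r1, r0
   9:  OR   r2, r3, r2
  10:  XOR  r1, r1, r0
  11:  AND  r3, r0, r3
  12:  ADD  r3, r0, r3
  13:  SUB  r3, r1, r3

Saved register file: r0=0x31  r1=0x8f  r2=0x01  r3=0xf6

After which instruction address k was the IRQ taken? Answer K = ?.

after  0: r0=0x31 r1=0x8f r2=0xbc r3=0xf6  N=1 Z=0
after  1: r0=0x31 r1=0x8f r2=0x67 r3=0xf6  N=0 Z=0
after  2: r0=0x31 r1=0x8f r2=0x01 r3=0xf6  N=0 Z=0
-- IRQ taken; context saved, return-PC = 3 --

K = 2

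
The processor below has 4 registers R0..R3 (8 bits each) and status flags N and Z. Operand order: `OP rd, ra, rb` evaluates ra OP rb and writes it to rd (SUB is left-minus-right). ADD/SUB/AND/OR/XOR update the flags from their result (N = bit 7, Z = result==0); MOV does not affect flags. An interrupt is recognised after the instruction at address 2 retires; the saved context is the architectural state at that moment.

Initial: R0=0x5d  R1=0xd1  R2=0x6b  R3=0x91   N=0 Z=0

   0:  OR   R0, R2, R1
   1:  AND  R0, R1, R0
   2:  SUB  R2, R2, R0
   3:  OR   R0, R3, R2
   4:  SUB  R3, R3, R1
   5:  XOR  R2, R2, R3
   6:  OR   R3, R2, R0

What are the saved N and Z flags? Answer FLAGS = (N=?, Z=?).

FLAGS = (N=1, Z=0)

after  0: R0=0xfb R1=0xd1 R2=0x6b R3=0x91  N=1 Z=0
after  1: R0=0xd1 R1=0xd1 R2=0x6b R3=0x91  N=1 Z=0
after  2: R0=0xd1 R1=0xd1 R2=0x9a R3=0x91  N=1 Z=0
-- IRQ taken; context saved, return-PC = 3 --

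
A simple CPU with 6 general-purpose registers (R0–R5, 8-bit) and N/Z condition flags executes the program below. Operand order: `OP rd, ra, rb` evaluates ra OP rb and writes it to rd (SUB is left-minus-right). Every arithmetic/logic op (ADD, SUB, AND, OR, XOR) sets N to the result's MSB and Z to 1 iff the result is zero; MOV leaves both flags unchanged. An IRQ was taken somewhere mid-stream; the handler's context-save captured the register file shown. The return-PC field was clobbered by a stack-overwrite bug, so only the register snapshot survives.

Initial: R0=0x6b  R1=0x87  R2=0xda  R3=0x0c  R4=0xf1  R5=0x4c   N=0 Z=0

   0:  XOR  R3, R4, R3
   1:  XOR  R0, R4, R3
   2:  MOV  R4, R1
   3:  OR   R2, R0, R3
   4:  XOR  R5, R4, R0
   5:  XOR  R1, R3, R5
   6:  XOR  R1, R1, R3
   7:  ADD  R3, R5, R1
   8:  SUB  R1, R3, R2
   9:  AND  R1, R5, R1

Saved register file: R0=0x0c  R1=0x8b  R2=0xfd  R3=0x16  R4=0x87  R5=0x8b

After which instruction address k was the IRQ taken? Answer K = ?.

K = 7

after  0: R0=0x6b R1=0x87 R2=0xda R3=0xfd R4=0xf1 R5=0x4c  N=1 Z=0
after  1: R0=0x0c R1=0x87 R2=0xda R3=0xfd R4=0xf1 R5=0x4c  N=0 Z=0
after  2: R0=0x0c R1=0x87 R2=0xda R3=0xfd R4=0x87 R5=0x4c  N=0 Z=0
after  3: R0=0x0c R1=0x87 R2=0xfd R3=0xfd R4=0x87 R5=0x4c  N=1 Z=0
after  4: R0=0x0c R1=0x87 R2=0xfd R3=0xfd R4=0x87 R5=0x8b  N=1 Z=0
after  5: R0=0x0c R1=0x76 R2=0xfd R3=0xfd R4=0x87 R5=0x8b  N=0 Z=0
after  6: R0=0x0c R1=0x8b R2=0xfd R3=0xfd R4=0x87 R5=0x8b  N=1 Z=0
after  7: R0=0x0c R1=0x8b R2=0xfd R3=0x16 R4=0x87 R5=0x8b  N=0 Z=0
-- IRQ taken; context saved, return-PC = 8 --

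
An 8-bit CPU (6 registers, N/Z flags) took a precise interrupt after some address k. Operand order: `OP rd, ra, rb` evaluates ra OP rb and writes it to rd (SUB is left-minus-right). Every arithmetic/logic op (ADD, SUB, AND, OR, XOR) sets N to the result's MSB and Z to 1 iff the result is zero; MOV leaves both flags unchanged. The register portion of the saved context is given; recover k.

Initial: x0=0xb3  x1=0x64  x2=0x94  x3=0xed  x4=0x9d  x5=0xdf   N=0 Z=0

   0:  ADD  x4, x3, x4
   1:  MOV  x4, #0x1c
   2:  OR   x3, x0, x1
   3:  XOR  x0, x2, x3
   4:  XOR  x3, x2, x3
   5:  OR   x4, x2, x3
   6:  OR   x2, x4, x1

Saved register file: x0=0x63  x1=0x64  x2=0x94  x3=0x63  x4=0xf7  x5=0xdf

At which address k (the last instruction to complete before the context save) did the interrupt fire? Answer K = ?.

K = 5

after  0: x0=0xb3 x1=0x64 x2=0x94 x3=0xed x4=0x8a x5=0xdf  N=1 Z=0
after  1: x0=0xb3 x1=0x64 x2=0x94 x3=0xed x4=0x1c x5=0xdf  N=1 Z=0
after  2: x0=0xb3 x1=0x64 x2=0x94 x3=0xf7 x4=0x1c x5=0xdf  N=1 Z=0
after  3: x0=0x63 x1=0x64 x2=0x94 x3=0xf7 x4=0x1c x5=0xdf  N=0 Z=0
after  4: x0=0x63 x1=0x64 x2=0x94 x3=0x63 x4=0x1c x5=0xdf  N=0 Z=0
after  5: x0=0x63 x1=0x64 x2=0x94 x3=0x63 x4=0xf7 x5=0xdf  N=1 Z=0
-- IRQ taken; context saved, return-PC = 6 --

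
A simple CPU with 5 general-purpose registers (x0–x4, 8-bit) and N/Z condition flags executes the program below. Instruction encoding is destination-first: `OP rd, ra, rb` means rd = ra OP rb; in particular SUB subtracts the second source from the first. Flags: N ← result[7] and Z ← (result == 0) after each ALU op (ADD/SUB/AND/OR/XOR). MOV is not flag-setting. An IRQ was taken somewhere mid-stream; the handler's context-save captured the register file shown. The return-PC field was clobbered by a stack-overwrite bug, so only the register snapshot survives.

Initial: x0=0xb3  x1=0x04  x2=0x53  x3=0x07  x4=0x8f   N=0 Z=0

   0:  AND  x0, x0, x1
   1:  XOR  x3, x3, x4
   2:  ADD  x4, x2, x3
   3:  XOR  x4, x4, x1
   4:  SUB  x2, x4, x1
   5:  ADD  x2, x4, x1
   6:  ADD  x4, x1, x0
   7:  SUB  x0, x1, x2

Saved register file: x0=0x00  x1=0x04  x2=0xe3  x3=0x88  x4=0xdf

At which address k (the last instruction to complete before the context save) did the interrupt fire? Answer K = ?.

after  0: x0=0x00 x1=0x04 x2=0x53 x3=0x07 x4=0x8f  N=0 Z=1
after  1: x0=0x00 x1=0x04 x2=0x53 x3=0x88 x4=0x8f  N=1 Z=0
after  2: x0=0x00 x1=0x04 x2=0x53 x3=0x88 x4=0xdb  N=1 Z=0
after  3: x0=0x00 x1=0x04 x2=0x53 x3=0x88 x4=0xdf  N=1 Z=0
after  4: x0=0x00 x1=0x04 x2=0xdb x3=0x88 x4=0xdf  N=1 Z=0
after  5: x0=0x00 x1=0x04 x2=0xe3 x3=0x88 x4=0xdf  N=1 Z=0
-- IRQ taken; context saved, return-PC = 6 --

K = 5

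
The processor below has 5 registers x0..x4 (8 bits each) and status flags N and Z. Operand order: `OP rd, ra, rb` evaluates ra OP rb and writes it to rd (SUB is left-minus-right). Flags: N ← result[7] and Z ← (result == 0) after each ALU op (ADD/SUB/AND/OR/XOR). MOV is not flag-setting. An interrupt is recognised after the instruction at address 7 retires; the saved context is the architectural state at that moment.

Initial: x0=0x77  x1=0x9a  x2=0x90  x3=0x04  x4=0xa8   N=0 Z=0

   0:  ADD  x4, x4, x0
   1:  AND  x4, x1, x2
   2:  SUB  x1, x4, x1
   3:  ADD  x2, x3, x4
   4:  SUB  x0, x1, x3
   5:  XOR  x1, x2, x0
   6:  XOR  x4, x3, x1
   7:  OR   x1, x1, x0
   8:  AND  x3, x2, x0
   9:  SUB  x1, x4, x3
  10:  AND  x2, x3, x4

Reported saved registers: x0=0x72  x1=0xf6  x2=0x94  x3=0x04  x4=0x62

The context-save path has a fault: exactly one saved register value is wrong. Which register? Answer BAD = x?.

BAD = x0

after  0: x0=0x77 x1=0x9a x2=0x90 x3=0x04 x4=0x1f  N=0 Z=0
after  1: x0=0x77 x1=0x9a x2=0x90 x3=0x04 x4=0x90  N=1 Z=0
after  2: x0=0x77 x1=0xf6 x2=0x90 x3=0x04 x4=0x90  N=1 Z=0
after  3: x0=0x77 x1=0xf6 x2=0x94 x3=0x04 x4=0x90  N=1 Z=0
after  4: x0=0xf2 x1=0xf6 x2=0x94 x3=0x04 x4=0x90  N=1 Z=0
after  5: x0=0xf2 x1=0x66 x2=0x94 x3=0x04 x4=0x90  N=0 Z=0
after  6: x0=0xf2 x1=0x66 x2=0x94 x3=0x04 x4=0x62  N=0 Z=0
after  7: x0=0xf2 x1=0xf6 x2=0x94 x3=0x04 x4=0x62  N=1 Z=0
-- IRQ taken; context saved, return-PC = 8 --
mismatch: x0: reported 0x72 vs actual 0xf2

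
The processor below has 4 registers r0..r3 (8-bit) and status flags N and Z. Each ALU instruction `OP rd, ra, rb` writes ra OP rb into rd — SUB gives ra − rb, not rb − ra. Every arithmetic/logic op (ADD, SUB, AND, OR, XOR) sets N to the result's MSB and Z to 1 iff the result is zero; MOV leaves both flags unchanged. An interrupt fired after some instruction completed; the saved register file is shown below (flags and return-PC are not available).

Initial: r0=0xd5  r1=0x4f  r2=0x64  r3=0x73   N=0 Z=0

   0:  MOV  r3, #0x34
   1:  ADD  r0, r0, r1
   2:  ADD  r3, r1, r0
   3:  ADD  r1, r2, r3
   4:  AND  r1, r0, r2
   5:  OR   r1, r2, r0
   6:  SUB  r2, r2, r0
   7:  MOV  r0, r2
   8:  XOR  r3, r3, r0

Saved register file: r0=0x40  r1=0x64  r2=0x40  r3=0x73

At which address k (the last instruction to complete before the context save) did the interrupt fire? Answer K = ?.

after  0: r0=0xd5 r1=0x4f r2=0x64 r3=0x34  N=0 Z=0
after  1: r0=0x24 r1=0x4f r2=0x64 r3=0x34  N=0 Z=0
after  2: r0=0x24 r1=0x4f r2=0x64 r3=0x73  N=0 Z=0
after  3: r0=0x24 r1=0xd7 r2=0x64 r3=0x73  N=1 Z=0
after  4: r0=0x24 r1=0x24 r2=0x64 r3=0x73  N=0 Z=0
after  5: r0=0x24 r1=0x64 r2=0x64 r3=0x73  N=0 Z=0
after  6: r0=0x24 r1=0x64 r2=0x40 r3=0x73  N=0 Z=0
after  7: r0=0x40 r1=0x64 r2=0x40 r3=0x73  N=0 Z=0
-- IRQ taken; context saved, return-PC = 8 --

K = 7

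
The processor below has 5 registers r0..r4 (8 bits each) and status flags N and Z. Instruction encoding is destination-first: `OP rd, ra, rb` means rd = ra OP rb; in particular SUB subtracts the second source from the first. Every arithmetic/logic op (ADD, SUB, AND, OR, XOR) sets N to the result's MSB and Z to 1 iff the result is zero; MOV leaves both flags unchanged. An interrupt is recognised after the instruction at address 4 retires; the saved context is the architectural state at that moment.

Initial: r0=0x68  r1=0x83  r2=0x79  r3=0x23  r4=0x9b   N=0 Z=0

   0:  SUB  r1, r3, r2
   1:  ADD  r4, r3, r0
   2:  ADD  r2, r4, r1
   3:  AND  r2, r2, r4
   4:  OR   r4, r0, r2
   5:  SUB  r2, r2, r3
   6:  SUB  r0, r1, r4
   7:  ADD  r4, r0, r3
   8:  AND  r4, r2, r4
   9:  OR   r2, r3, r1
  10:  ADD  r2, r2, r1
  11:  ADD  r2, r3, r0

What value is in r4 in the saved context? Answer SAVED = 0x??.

SAVED = 0x69

after  0: r0=0x68 r1=0xaa r2=0x79 r3=0x23 r4=0x9b  N=1 Z=0
after  1: r0=0x68 r1=0xaa r2=0x79 r3=0x23 r4=0x8b  N=1 Z=0
after  2: r0=0x68 r1=0xaa r2=0x35 r3=0x23 r4=0x8b  N=0 Z=0
after  3: r0=0x68 r1=0xaa r2=0x01 r3=0x23 r4=0x8b  N=0 Z=0
after  4: r0=0x68 r1=0xaa r2=0x01 r3=0x23 r4=0x69  N=0 Z=0
-- IRQ taken; context saved, return-PC = 5 --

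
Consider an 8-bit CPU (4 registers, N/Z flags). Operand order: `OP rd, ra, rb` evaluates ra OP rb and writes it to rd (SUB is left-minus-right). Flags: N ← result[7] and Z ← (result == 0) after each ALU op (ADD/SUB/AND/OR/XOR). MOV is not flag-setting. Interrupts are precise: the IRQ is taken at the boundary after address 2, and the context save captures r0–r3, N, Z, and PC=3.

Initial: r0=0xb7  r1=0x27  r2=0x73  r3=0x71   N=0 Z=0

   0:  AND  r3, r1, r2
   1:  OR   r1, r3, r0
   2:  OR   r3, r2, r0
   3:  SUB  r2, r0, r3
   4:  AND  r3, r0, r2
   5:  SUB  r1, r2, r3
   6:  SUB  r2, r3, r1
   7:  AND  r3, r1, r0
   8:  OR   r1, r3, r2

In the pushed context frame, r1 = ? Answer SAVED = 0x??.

SAVED = 0xb7

after  0: r0=0xb7 r1=0x27 r2=0x73 r3=0x23  N=0 Z=0
after  1: r0=0xb7 r1=0xb7 r2=0x73 r3=0x23  N=1 Z=0
after  2: r0=0xb7 r1=0xb7 r2=0x73 r3=0xf7  N=1 Z=0
-- IRQ taken; context saved, return-PC = 3 --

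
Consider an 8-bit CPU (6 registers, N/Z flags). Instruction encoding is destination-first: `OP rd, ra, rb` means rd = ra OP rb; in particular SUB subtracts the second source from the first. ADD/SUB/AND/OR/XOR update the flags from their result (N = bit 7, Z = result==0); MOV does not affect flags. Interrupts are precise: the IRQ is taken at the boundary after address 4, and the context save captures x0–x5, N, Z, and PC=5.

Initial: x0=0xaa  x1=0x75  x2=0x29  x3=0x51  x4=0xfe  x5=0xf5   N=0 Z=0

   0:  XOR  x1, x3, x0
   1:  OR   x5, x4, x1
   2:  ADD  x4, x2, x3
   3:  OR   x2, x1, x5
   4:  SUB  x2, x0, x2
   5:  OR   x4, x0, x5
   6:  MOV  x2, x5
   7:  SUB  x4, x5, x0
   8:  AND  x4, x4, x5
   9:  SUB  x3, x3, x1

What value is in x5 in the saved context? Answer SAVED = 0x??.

SAVED = 0xff

after  0: x0=0xaa x1=0xfb x2=0x29 x3=0x51 x4=0xfe x5=0xf5  N=1 Z=0
after  1: x0=0xaa x1=0xfb x2=0x29 x3=0x51 x4=0xfe x5=0xff  N=1 Z=0
after  2: x0=0xaa x1=0xfb x2=0x29 x3=0x51 x4=0x7a x5=0xff  N=0 Z=0
after  3: x0=0xaa x1=0xfb x2=0xff x3=0x51 x4=0x7a x5=0xff  N=1 Z=0
after  4: x0=0xaa x1=0xfb x2=0xab x3=0x51 x4=0x7a x5=0xff  N=1 Z=0
-- IRQ taken; context saved, return-PC = 5 --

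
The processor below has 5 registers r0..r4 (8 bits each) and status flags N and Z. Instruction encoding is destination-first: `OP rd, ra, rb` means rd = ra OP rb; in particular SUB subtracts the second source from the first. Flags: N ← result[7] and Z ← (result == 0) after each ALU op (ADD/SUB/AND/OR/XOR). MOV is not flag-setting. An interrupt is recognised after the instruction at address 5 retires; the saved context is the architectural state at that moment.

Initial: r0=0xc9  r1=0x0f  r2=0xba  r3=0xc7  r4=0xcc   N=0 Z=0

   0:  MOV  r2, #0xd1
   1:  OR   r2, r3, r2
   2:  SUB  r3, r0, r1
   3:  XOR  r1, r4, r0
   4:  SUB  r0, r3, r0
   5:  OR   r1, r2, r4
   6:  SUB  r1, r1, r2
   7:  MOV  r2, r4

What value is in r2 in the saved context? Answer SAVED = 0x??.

after  0: r0=0xc9 r1=0x0f r2=0xd1 r3=0xc7 r4=0xcc  N=0 Z=0
after  1: r0=0xc9 r1=0x0f r2=0xd7 r3=0xc7 r4=0xcc  N=1 Z=0
after  2: r0=0xc9 r1=0x0f r2=0xd7 r3=0xba r4=0xcc  N=1 Z=0
after  3: r0=0xc9 r1=0x05 r2=0xd7 r3=0xba r4=0xcc  N=0 Z=0
after  4: r0=0xf1 r1=0x05 r2=0xd7 r3=0xba r4=0xcc  N=1 Z=0
after  5: r0=0xf1 r1=0xdf r2=0xd7 r3=0xba r4=0xcc  N=1 Z=0
-- IRQ taken; context saved, return-PC = 6 --

SAVED = 0xd7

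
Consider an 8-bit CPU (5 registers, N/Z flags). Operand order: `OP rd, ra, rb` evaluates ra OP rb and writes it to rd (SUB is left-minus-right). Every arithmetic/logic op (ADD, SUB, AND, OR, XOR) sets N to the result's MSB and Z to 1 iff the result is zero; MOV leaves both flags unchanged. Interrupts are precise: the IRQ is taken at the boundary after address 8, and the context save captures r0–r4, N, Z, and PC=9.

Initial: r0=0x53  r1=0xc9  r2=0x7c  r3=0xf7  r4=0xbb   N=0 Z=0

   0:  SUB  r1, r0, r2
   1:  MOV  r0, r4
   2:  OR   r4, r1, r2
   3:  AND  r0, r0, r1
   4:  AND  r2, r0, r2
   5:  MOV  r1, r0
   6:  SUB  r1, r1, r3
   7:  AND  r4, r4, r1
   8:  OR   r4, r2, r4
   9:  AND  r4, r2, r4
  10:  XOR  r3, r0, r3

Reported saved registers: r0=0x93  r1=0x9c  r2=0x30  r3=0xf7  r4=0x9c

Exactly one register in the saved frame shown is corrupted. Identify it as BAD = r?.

BAD = r2

after  0: r0=0x53 r1=0xd7 r2=0x7c r3=0xf7 r4=0xbb  N=1 Z=0
after  1: r0=0xbb r1=0xd7 r2=0x7c r3=0xf7 r4=0xbb  N=1 Z=0
after  2: r0=0xbb r1=0xd7 r2=0x7c r3=0xf7 r4=0xff  N=1 Z=0
after  3: r0=0x93 r1=0xd7 r2=0x7c r3=0xf7 r4=0xff  N=1 Z=0
after  4: r0=0x93 r1=0xd7 r2=0x10 r3=0xf7 r4=0xff  N=0 Z=0
after  5: r0=0x93 r1=0x93 r2=0x10 r3=0xf7 r4=0xff  N=0 Z=0
after  6: r0=0x93 r1=0x9c r2=0x10 r3=0xf7 r4=0xff  N=1 Z=0
after  7: r0=0x93 r1=0x9c r2=0x10 r3=0xf7 r4=0x9c  N=1 Z=0
after  8: r0=0x93 r1=0x9c r2=0x10 r3=0xf7 r4=0x9c  N=1 Z=0
-- IRQ taken; context saved, return-PC = 9 --
mismatch: r2: reported 0x30 vs actual 0x10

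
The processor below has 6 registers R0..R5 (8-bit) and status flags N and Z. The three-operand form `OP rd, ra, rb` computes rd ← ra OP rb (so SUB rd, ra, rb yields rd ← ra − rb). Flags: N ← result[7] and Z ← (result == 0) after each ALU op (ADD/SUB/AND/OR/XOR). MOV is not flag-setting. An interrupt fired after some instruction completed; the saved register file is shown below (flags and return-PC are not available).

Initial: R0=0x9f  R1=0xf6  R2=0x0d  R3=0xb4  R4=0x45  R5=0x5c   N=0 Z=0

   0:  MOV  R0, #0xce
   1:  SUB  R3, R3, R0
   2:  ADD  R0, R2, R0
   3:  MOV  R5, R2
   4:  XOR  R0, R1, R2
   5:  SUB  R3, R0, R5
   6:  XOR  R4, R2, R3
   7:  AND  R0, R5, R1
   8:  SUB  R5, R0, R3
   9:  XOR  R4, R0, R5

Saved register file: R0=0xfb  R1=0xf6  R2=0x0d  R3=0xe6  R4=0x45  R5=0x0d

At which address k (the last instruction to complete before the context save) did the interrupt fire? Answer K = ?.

after  0: R0=0xce R1=0xf6 R2=0x0d R3=0xb4 R4=0x45 R5=0x5c  N=0 Z=0
after  1: R0=0xce R1=0xf6 R2=0x0d R3=0xe6 R4=0x45 R5=0x5c  N=1 Z=0
after  2: R0=0xdb R1=0xf6 R2=0x0d R3=0xe6 R4=0x45 R5=0x5c  N=1 Z=0
after  3: R0=0xdb R1=0xf6 R2=0x0d R3=0xe6 R4=0x45 R5=0x0d  N=1 Z=0
after  4: R0=0xfb R1=0xf6 R2=0x0d R3=0xe6 R4=0x45 R5=0x0d  N=1 Z=0
-- IRQ taken; context saved, return-PC = 5 --

K = 4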